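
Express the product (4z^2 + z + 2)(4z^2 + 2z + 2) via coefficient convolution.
Ascending coefficients: a = [2, 1, 4], b = [2, 2, 4]. c[0] = 2×2 = 4; c[1] = 2×2 + 1×2 = 6; c[2] = 2×4 + 1×2 + 4×2 = 18; c[3] = 1×4 + 4×2 = 12; c[4] = 4×4 = 16. Result coefficients: [4, 6, 18, 12, 16] → 16z^4 + 12z^3 + 18z^2 + 6z + 4

16z^4 + 12z^3 + 18z^2 + 6z + 4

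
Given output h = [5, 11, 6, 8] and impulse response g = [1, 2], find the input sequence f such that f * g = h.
Deconvolve h=[5, 11, 6, 8] by g=[1, 2]. Since g[0]=1, solve forward: f[0] = h[0] / 1 = 5; f[1] = (h[1] - 5×2) / 1 = 1; f[2] = (h[2] - 1×2) / 1 = 4. So f = [5, 1, 4]. Check by forward convolution: h[0] = 5×1 = 5; h[1] = 5×2 + 1×1 = 11; h[2] = 1×2 + 4×1 = 6; h[3] = 4×2 = 8

[5, 1, 4]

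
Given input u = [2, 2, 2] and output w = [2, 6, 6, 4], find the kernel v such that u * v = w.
Output length 4 = len(u) + len(v) - 1 ⇒ len(v) = 2. Solve v forward using v[k] = (w[k] - Σ_{i≥1} u[i]·v[k-i]) / u[0]: v[0] = w[0] / u[0] = 2 / 2 = 1; v[1] = (w[1] - 2×1) / u[0] = (6 - 2×1) / 2 = 2. So v = [1, 2]. Forward-check [2, 2, 2] * [1, 2]: w[0] = 2×1 = 2; w[1] = 2×2 + 2×1 = 6; w[2] = 2×2 + 2×1 = 6; w[3] = 2×2 = 4 → [2, 6, 6, 4] ✓

[1, 2]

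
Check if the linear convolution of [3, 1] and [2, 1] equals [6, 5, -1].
Recompute linear convolution of [3, 1] and [2, 1]: y[0] = 3×2 = 6; y[1] = 3×1 + 1×2 = 5; y[2] = 1×1 = 1 → [6, 5, 1]. Compare to given [6, 5, -1]: they differ at index 2: given -1, correct 1, so answer: No

No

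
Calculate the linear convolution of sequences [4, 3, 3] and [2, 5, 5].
y[0] = 4×2 = 8; y[1] = 4×5 + 3×2 = 26; y[2] = 4×5 + 3×5 + 3×2 = 41; y[3] = 3×5 + 3×5 = 30; y[4] = 3×5 = 15

[8, 26, 41, 30, 15]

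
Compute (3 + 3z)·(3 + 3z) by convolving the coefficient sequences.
Ascending coefficients: a = [3, 3], b = [3, 3]. c[0] = 3×3 = 9; c[1] = 3×3 + 3×3 = 18; c[2] = 3×3 = 9. Result coefficients: [9, 18, 9] → 9 + 18z + 9z^2

9 + 18z + 9z^2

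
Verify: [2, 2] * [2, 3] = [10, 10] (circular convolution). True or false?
Recompute circular convolution of [2, 2] and [2, 3]: y[0] = 2×2 + 2×3 = 10; y[1] = 2×3 + 2×2 = 10 → [10, 10]. Given [10, 10] matches, so answer: Yes

Yes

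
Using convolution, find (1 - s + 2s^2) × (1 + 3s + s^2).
Ascending coefficients: a = [1, -1, 2], b = [1, 3, 1]. c[0] = 1×1 = 1; c[1] = 1×3 + -1×1 = 2; c[2] = 1×1 + -1×3 + 2×1 = 0; c[3] = -1×1 + 2×3 = 5; c[4] = 2×1 = 2. Result coefficients: [1, 2, 0, 5, 2] → 1 + 2s + 5s^3 + 2s^4

1 + 2s + 5s^3 + 2s^4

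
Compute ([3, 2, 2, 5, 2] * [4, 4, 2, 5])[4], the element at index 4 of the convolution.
Use y[k] = Σ_i a[i]·b[k-i] at k=4. y[4] = 2×5 + 2×2 + 5×4 + 2×4 = 42

42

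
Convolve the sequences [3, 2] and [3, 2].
y[0] = 3×3 = 9; y[1] = 3×2 + 2×3 = 12; y[2] = 2×2 = 4

[9, 12, 4]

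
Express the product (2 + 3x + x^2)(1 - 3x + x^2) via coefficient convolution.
Ascending coefficients: a = [2, 3, 1], b = [1, -3, 1]. c[0] = 2×1 = 2; c[1] = 2×-3 + 3×1 = -3; c[2] = 2×1 + 3×-3 + 1×1 = -6; c[3] = 3×1 + 1×-3 = 0; c[4] = 1×1 = 1. Result coefficients: [2, -3, -6, 0, 1] → 2 - 3x - 6x^2 + x^4

2 - 3x - 6x^2 + x^4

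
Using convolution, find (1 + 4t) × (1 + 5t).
Ascending coefficients: a = [1, 4], b = [1, 5]. c[0] = 1×1 = 1; c[1] = 1×5 + 4×1 = 9; c[2] = 4×5 = 20. Result coefficients: [1, 9, 20] → 1 + 9t + 20t^2

1 + 9t + 20t^2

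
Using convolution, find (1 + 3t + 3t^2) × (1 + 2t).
Ascending coefficients: a = [1, 3, 3], b = [1, 2]. c[0] = 1×1 = 1; c[1] = 1×2 + 3×1 = 5; c[2] = 3×2 + 3×1 = 9; c[3] = 3×2 = 6. Result coefficients: [1, 5, 9, 6] → 1 + 5t + 9t^2 + 6t^3

1 + 5t + 9t^2 + 6t^3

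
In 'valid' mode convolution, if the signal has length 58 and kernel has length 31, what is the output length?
'Valid' mode counts only positions where the kernel fully overlaps the signal: m - n + 1 = 58 - 31 + 1 = 28

28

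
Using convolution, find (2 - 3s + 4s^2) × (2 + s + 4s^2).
Ascending coefficients: a = [2, -3, 4], b = [2, 1, 4]. c[0] = 2×2 = 4; c[1] = 2×1 + -3×2 = -4; c[2] = 2×4 + -3×1 + 4×2 = 13; c[3] = -3×4 + 4×1 = -8; c[4] = 4×4 = 16. Result coefficients: [4, -4, 13, -8, 16] → 4 - 4s + 13s^2 - 8s^3 + 16s^4

4 - 4s + 13s^2 - 8s^3 + 16s^4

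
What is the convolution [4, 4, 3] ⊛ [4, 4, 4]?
y[0] = 4×4 = 16; y[1] = 4×4 + 4×4 = 32; y[2] = 4×4 + 4×4 + 3×4 = 44; y[3] = 4×4 + 3×4 = 28; y[4] = 3×4 = 12

[16, 32, 44, 28, 12]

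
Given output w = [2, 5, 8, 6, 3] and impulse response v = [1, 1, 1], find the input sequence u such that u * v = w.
Deconvolve w=[2, 5, 8, 6, 3] by v=[1, 1, 1]. Since v[0]=1, solve forward: u[0] = w[0] / 1 = 2; u[1] = (w[1] - 2×1) / 1 = 3; u[2] = (w[2] - 3×1 - 2×1) / 1 = 3. So u = [2, 3, 3]. Check by forward convolution: w[0] = 2×1 = 2; w[1] = 2×1 + 3×1 = 5; w[2] = 2×1 + 3×1 + 3×1 = 8; w[3] = 3×1 + 3×1 = 6; w[4] = 3×1 = 3

[2, 3, 3]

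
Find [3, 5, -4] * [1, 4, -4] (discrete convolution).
y[0] = 3×1 = 3; y[1] = 3×4 + 5×1 = 17; y[2] = 3×-4 + 5×4 + -4×1 = 4; y[3] = 5×-4 + -4×4 = -36; y[4] = -4×-4 = 16

[3, 17, 4, -36, 16]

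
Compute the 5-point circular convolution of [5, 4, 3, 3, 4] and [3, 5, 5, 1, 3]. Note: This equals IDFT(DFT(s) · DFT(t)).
Either evaluate y[k] = Σ_j s[j]·t[(k-j) mod 5] directly, or use IDFT(DFT(s) · DFT(t)). y[0] = 5×3 + 4×3 + 3×1 + 3×5 + 4×5 = 65; y[1] = 5×5 + 4×3 + 3×3 + 3×1 + 4×5 = 69; y[2] = 5×5 + 4×5 + 3×3 + 3×3 + 4×1 = 67; y[3] = 5×1 + 4×5 + 3×5 + 3×3 + 4×3 = 61; y[4] = 5×3 + 4×1 + 3×5 + 3×5 + 4×3 = 61. Result: [65, 69, 67, 61, 61]

[65, 69, 67, 61, 61]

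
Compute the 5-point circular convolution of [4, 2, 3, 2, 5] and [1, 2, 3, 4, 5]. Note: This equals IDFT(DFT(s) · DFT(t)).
Either evaluate y[k] = Σ_j s[j]·t[(k-j) mod 5] directly, or use IDFT(DFT(s) · DFT(t)). y[0] = 4×1 + 2×5 + 3×4 + 2×3 + 5×2 = 42; y[1] = 4×2 + 2×1 + 3×5 + 2×4 + 5×3 = 48; y[2] = 4×3 + 2×2 + 3×1 + 2×5 + 5×4 = 49; y[3] = 4×4 + 2×3 + 3×2 + 2×1 + 5×5 = 55; y[4] = 4×5 + 2×4 + 3×3 + 2×2 + 5×1 = 46. Result: [42, 48, 49, 55, 46]

[42, 48, 49, 55, 46]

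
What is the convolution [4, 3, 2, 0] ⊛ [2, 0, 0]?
y[0] = 4×2 = 8; y[1] = 4×0 + 3×2 = 6; y[2] = 4×0 + 3×0 + 2×2 = 4; y[3] = 3×0 + 2×0 + 0×2 = 0; y[4] = 2×0 + 0×0 = 0; y[5] = 0×0 = 0

[8, 6, 4, 0, 0, 0]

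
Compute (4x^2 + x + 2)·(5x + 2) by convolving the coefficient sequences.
Ascending coefficients: a = [2, 1, 4], b = [2, 5]. c[0] = 2×2 = 4; c[1] = 2×5 + 1×2 = 12; c[2] = 1×5 + 4×2 = 13; c[3] = 4×5 = 20. Result coefficients: [4, 12, 13, 20] → 20x^3 + 13x^2 + 12x + 4

20x^3 + 13x^2 + 12x + 4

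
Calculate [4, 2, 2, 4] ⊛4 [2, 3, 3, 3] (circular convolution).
Use y[k] = Σ_j s[j]·t[(k-j) mod 4]. y[0] = 4×2 + 2×3 + 2×3 + 4×3 = 32; y[1] = 4×3 + 2×2 + 2×3 + 4×3 = 34; y[2] = 4×3 + 2×3 + 2×2 + 4×3 = 34; y[3] = 4×3 + 2×3 + 2×3 + 4×2 = 32. Result: [32, 34, 34, 32]

[32, 34, 34, 32]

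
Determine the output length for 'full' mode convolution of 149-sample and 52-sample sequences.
Linear/full convolution length: m + n - 1 = 149 + 52 - 1 = 200

200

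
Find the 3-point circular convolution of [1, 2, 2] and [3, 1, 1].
Use y[k] = Σ_j u[j]·v[(k-j) mod 3]. y[0] = 1×3 + 2×1 + 2×1 = 7; y[1] = 1×1 + 2×3 + 2×1 = 9; y[2] = 1×1 + 2×1 + 2×3 = 9. Result: [7, 9, 9]

[7, 9, 9]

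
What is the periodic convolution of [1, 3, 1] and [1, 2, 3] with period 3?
Use y[k] = Σ_j a[j]·b[(k-j) mod 3]. y[0] = 1×1 + 3×3 + 1×2 = 12; y[1] = 1×2 + 3×1 + 1×3 = 8; y[2] = 1×3 + 3×2 + 1×1 = 10. Result: [12, 8, 10]

[12, 8, 10]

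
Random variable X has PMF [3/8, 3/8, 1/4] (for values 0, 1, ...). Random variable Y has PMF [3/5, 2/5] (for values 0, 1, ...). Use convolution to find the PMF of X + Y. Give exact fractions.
P(X+Y=k) = Σ_i P(X=i)·P(Y=k-i) — a convolution of [3/8, 3/8, 1/4] and [3/5, 2/5]. P(X+Y=0) = (3/8)×(3/5) = 9/40; P(X+Y=1) = (3/8)×(2/5) + (3/8)×(3/5) = 3/20 + 9/40 = 3/8; P(X+Y=2) = (3/8)×(2/5) + (1/4)×(3/5) = 3/20 + 3/20 = 3/10; P(X+Y=3) = (1/4)×(2/5) = 1/10. PMF: [9/40, 3/8, 3/10, 1/10] (sums to 1 ✓)

[9/40, 3/8, 3/10, 1/10]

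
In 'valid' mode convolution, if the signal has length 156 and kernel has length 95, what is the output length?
'Valid' mode counts only positions where the kernel fully overlaps the signal: m - n + 1 = 156 - 95 + 1 = 62

62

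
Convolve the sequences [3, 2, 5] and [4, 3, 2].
y[0] = 3×4 = 12; y[1] = 3×3 + 2×4 = 17; y[2] = 3×2 + 2×3 + 5×4 = 32; y[3] = 2×2 + 5×3 = 19; y[4] = 5×2 = 10

[12, 17, 32, 19, 10]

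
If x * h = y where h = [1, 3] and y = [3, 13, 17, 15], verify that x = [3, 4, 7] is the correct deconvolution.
Forward-compute [3, 4, 7] * [1, 3]: y[0] = 3×1 = 3; y[1] = 3×3 + 4×1 = 13; y[2] = 4×3 + 7×1 = 19; y[3] = 7×3 = 21 → [3, 13, 19, 21]. Does not match given y = [3, 13, 17, 15].

Not verified. [3, 4, 7] * [1, 3] = [3, 13, 19, 21], which differs from [3, 13, 17, 15] at index 2.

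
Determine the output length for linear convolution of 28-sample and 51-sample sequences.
Linear/full convolution length: m + n - 1 = 28 + 51 - 1 = 78

78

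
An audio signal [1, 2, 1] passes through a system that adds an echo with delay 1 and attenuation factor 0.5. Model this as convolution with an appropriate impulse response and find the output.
Direct-path + delayed-attenuated-path model → impulse response h = [1, 0.5] (1 at lag 0, 0.5 at lag 1). Output y[n] = x[n] + 0.5·x[n - 1] (with x[n] = 0 outside 0..2): y[0] = 1 + 0.5×0 = 1; y[1] = 2 + 0.5×1 = 2.5; y[2] = 1 + 0.5×2 = 2.0; y[3] = 0 + 0.5×1 = 0.5. So y = [1, 2.5, 2.0, 0.5]

[1, 2.5, 2.0, 0.5]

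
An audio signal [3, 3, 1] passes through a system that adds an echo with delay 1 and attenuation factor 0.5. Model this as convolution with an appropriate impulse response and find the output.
Direct-path + delayed-attenuated-path model → impulse response h = [1, 0.5] (1 at lag 0, 0.5 at lag 1). Output y[n] = x[n] + 0.5·x[n - 1] (with x[n] = 0 outside 0..2): y[0] = 3 + 0.5×0 = 3; y[1] = 3 + 0.5×3 = 4.5; y[2] = 1 + 0.5×3 = 2.5; y[3] = 0 + 0.5×1 = 0.5. So y = [3, 4.5, 2.5, 0.5]

[3, 4.5, 2.5, 0.5]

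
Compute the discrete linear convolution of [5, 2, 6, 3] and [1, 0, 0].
y[0] = 5×1 = 5; y[1] = 5×0 + 2×1 = 2; y[2] = 5×0 + 2×0 + 6×1 = 6; y[3] = 2×0 + 6×0 + 3×1 = 3; y[4] = 6×0 + 3×0 = 0; y[5] = 3×0 = 0

[5, 2, 6, 3, 0, 0]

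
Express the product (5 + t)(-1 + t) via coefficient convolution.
Ascending coefficients: a = [5, 1], b = [-1, 1]. c[0] = 5×-1 = -5; c[1] = 5×1 + 1×-1 = 4; c[2] = 1×1 = 1. Result coefficients: [-5, 4, 1] → -5 + 4t + t^2

-5 + 4t + t^2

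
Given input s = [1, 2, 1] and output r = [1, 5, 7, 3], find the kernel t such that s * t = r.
Output length 4 = len(s) + len(t) - 1 ⇒ len(t) = 2. Solve t forward using t[k] = (r[k] - Σ_{i≥1} s[i]·t[k-i]) / s[0]: t[0] = r[0] / s[0] = 1 / 1 = 1; t[1] = (r[1] - 2×1) / s[0] = (5 - 2×1) / 1 = 3. So t = [1, 3]. Forward-check [1, 2, 1] * [1, 3]: r[0] = 1×1 = 1; r[1] = 1×3 + 2×1 = 5; r[2] = 2×3 + 1×1 = 7; r[3] = 1×3 = 3 → [1, 5, 7, 3] ✓

[1, 3]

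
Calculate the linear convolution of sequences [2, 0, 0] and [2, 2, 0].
y[0] = 2×2 = 4; y[1] = 2×2 + 0×2 = 4; y[2] = 2×0 + 0×2 + 0×2 = 0; y[3] = 0×0 + 0×2 = 0; y[4] = 0×0 = 0

[4, 4, 0, 0, 0]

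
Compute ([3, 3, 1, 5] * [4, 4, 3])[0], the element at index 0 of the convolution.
Use y[k] = Σ_i a[i]·b[k-i] at k=0. y[0] = 3×4 = 12

12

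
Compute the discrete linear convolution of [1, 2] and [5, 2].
y[0] = 1×5 = 5; y[1] = 1×2 + 2×5 = 12; y[2] = 2×2 = 4

[5, 12, 4]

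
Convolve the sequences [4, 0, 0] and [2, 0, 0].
y[0] = 4×2 = 8; y[1] = 4×0 + 0×2 = 0; y[2] = 4×0 + 0×0 + 0×2 = 0; y[3] = 0×0 + 0×0 = 0; y[4] = 0×0 = 0

[8, 0, 0, 0, 0]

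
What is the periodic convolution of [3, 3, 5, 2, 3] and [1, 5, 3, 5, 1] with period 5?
Use y[k] = Σ_j f[j]·g[(k-j) mod 5]. y[0] = 3×1 + 3×1 + 5×5 + 2×3 + 3×5 = 52; y[1] = 3×5 + 3×1 + 5×1 + 2×5 + 3×3 = 42; y[2] = 3×3 + 3×5 + 5×1 + 2×1 + 3×5 = 46; y[3] = 3×5 + 3×3 + 5×5 + 2×1 + 3×1 = 54; y[4] = 3×1 + 3×5 + 5×3 + 2×5 + 3×1 = 46. Result: [52, 42, 46, 54, 46]

[52, 42, 46, 54, 46]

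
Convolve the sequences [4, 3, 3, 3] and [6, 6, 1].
y[0] = 4×6 = 24; y[1] = 4×6 + 3×6 = 42; y[2] = 4×1 + 3×6 + 3×6 = 40; y[3] = 3×1 + 3×6 + 3×6 = 39; y[4] = 3×1 + 3×6 = 21; y[5] = 3×1 = 3

[24, 42, 40, 39, 21, 3]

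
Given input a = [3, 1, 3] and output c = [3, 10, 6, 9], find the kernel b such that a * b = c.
Output length 4 = len(a) + len(b) - 1 ⇒ len(b) = 2. Solve b forward using b[k] = (c[k] - Σ_{i≥1} a[i]·b[k-i]) / a[0]: b[0] = c[0] / a[0] = 3 / 3 = 1; b[1] = (c[1] - 1×1) / a[0] = (10 - 1×1) / 3 = 3. So b = [1, 3]. Forward-check [3, 1, 3] * [1, 3]: c[0] = 3×1 = 3; c[1] = 3×3 + 1×1 = 10; c[2] = 1×3 + 3×1 = 6; c[3] = 3×3 = 9 → [3, 10, 6, 9] ✓

[1, 3]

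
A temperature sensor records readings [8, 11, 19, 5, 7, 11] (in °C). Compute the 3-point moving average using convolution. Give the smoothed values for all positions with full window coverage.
3-point moving average kernel = [1, 1, 1]. Apply in 'valid' mode (full window coverage): avg[0] = (8 + 11 + 19) / 3 = 12.67; avg[1] = (11 + 19 + 5) / 3 = 11.67; avg[2] = (19 + 5 + 7) / 3 = 10.33; avg[3] = (5 + 7 + 11) / 3 = 7.67. Smoothed values: [12.67, 11.67, 10.33, 7.67]

[12.67, 11.67, 10.33, 7.67]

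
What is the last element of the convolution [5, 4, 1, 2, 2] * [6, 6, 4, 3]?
Use y[k] = Σ_i a[i]·b[k-i] at k=7. y[7] = 2×3 = 6

6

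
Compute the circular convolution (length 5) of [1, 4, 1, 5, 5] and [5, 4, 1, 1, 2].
Use y[k] = Σ_j x[j]·h[(k-j) mod 5]. y[0] = 1×5 + 4×2 + 1×1 + 5×1 + 5×4 = 39; y[1] = 1×4 + 4×5 + 1×2 + 5×1 + 5×1 = 36; y[2] = 1×1 + 4×4 + 1×5 + 5×2 + 5×1 = 37; y[3] = 1×1 + 4×1 + 1×4 + 5×5 + 5×2 = 44; y[4] = 1×2 + 4×1 + 1×1 + 5×4 + 5×5 = 52. Result: [39, 36, 37, 44, 52]

[39, 36, 37, 44, 52]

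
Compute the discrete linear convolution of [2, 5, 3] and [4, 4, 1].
y[0] = 2×4 = 8; y[1] = 2×4 + 5×4 = 28; y[2] = 2×1 + 5×4 + 3×4 = 34; y[3] = 5×1 + 3×4 = 17; y[4] = 3×1 = 3

[8, 28, 34, 17, 3]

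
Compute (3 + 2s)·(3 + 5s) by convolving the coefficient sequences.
Ascending coefficients: a = [3, 2], b = [3, 5]. c[0] = 3×3 = 9; c[1] = 3×5 + 2×3 = 21; c[2] = 2×5 = 10. Result coefficients: [9, 21, 10] → 9 + 21s + 10s^2

9 + 21s + 10s^2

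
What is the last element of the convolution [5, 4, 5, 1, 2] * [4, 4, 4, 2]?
Use y[k] = Σ_i a[i]·b[k-i] at k=7. y[7] = 2×2 = 4

4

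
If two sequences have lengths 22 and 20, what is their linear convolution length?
Linear/full convolution length: m + n - 1 = 22 + 20 - 1 = 41

41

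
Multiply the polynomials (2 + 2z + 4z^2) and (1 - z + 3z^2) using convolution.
Ascending coefficients: a = [2, 2, 4], b = [1, -1, 3]. c[0] = 2×1 = 2; c[1] = 2×-1 + 2×1 = 0; c[2] = 2×3 + 2×-1 + 4×1 = 8; c[3] = 2×3 + 4×-1 = 2; c[4] = 4×3 = 12. Result coefficients: [2, 0, 8, 2, 12] → 2 + 8z^2 + 2z^3 + 12z^4

2 + 8z^2 + 2z^3 + 12z^4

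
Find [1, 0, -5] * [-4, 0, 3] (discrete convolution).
y[0] = 1×-4 = -4; y[1] = 1×0 + 0×-4 = 0; y[2] = 1×3 + 0×0 + -5×-4 = 23; y[3] = 0×3 + -5×0 = 0; y[4] = -5×3 = -15

[-4, 0, 23, 0, -15]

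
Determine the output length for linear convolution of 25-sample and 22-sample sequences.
Linear/full convolution length: m + n - 1 = 25 + 22 - 1 = 46

46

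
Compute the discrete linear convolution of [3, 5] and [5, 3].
y[0] = 3×5 = 15; y[1] = 3×3 + 5×5 = 34; y[2] = 5×3 = 15

[15, 34, 15]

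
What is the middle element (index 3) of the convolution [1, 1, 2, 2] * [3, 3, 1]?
Use y[k] = Σ_i a[i]·b[k-i] at k=3. y[3] = 1×1 + 2×3 + 2×3 = 13

13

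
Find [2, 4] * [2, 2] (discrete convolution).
y[0] = 2×2 = 4; y[1] = 2×2 + 4×2 = 12; y[2] = 4×2 = 8

[4, 12, 8]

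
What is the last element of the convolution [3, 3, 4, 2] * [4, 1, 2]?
Use y[k] = Σ_i a[i]·b[k-i] at k=5. y[5] = 2×2 = 4

4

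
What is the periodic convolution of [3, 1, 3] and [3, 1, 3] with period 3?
Use y[k] = Σ_j u[j]·v[(k-j) mod 3]. y[0] = 3×3 + 1×3 + 3×1 = 15; y[1] = 3×1 + 1×3 + 3×3 = 15; y[2] = 3×3 + 1×1 + 3×3 = 19. Result: [15, 15, 19]

[15, 15, 19]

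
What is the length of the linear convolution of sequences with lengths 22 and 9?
Linear/full convolution length: m + n - 1 = 22 + 9 - 1 = 30

30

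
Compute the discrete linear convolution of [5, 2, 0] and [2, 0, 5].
y[0] = 5×2 = 10; y[1] = 5×0 + 2×2 = 4; y[2] = 5×5 + 2×0 + 0×2 = 25; y[3] = 2×5 + 0×0 = 10; y[4] = 0×5 = 0

[10, 4, 25, 10, 0]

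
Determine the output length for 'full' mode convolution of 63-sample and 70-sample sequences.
Linear/full convolution length: m + n - 1 = 63 + 70 - 1 = 132

132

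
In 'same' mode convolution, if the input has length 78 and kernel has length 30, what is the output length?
'Same' mode returns an output with the same length as the input: 78

78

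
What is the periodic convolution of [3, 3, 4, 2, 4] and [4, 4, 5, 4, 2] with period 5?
Use y[k] = Σ_j f[j]·g[(k-j) mod 5]. y[0] = 3×4 + 3×2 + 4×4 + 2×5 + 4×4 = 60; y[1] = 3×4 + 3×4 + 4×2 + 2×4 + 4×5 = 60; y[2] = 3×5 + 3×4 + 4×4 + 2×2 + 4×4 = 63; y[3] = 3×4 + 3×5 + 4×4 + 2×4 + 4×2 = 59; y[4] = 3×2 + 3×4 + 4×5 + 2×4 + 4×4 = 62. Result: [60, 60, 63, 59, 62]

[60, 60, 63, 59, 62]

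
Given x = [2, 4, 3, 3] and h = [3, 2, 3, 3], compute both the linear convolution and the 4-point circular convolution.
Linear: y_lin[0] = 2×3 = 6; y_lin[1] = 2×2 + 4×3 = 16; y_lin[2] = 2×3 + 4×2 + 3×3 = 23; y_lin[3] = 2×3 + 4×3 + 3×2 + 3×3 = 33; y_lin[4] = 4×3 + 3×3 + 3×2 = 27; y_lin[5] = 3×3 + 3×3 = 18; y_lin[6] = 3×3 = 9 → [6, 16, 23, 33, 27, 18, 9]. Circular (length 4): y[0] = 2×3 + 4×3 + 3×3 + 3×2 = 33; y[1] = 2×2 + 4×3 + 3×3 + 3×3 = 34; y[2] = 2×3 + 4×2 + 3×3 + 3×3 = 32; y[3] = 2×3 + 4×3 + 3×2 + 3×3 = 33 → [33, 34, 32, 33]

Linear: [6, 16, 23, 33, 27, 18, 9], Circular: [33, 34, 32, 33]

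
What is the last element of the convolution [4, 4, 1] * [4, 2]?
Use y[k] = Σ_i a[i]·b[k-i] at k=3. y[3] = 1×2 = 2

2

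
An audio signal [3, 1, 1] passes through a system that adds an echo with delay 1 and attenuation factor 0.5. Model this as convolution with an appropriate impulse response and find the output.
Direct-path + delayed-attenuated-path model → impulse response h = [1, 0.5] (1 at lag 0, 0.5 at lag 1). Output y[n] = x[n] + 0.5·x[n - 1] (with x[n] = 0 outside 0..2): y[0] = 3 + 0.5×0 = 3; y[1] = 1 + 0.5×3 = 2.5; y[2] = 1 + 0.5×1 = 1.5; y[3] = 0 + 0.5×1 = 0.5. So y = [3, 2.5, 1.5, 0.5]

[3, 2.5, 1.5, 0.5]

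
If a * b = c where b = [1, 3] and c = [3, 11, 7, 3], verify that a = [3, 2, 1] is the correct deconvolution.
Forward-compute [3, 2, 1] * [1, 3]: c[0] = 3×1 = 3; c[1] = 3×3 + 2×1 = 11; c[2] = 2×3 + 1×1 = 7; c[3] = 1×3 = 3 → [3, 11, 7, 3]. Matches given c = [3, 11, 7, 3], so verified.

Verified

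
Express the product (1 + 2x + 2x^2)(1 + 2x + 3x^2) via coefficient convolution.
Ascending coefficients: a = [1, 2, 2], b = [1, 2, 3]. c[0] = 1×1 = 1; c[1] = 1×2 + 2×1 = 4; c[2] = 1×3 + 2×2 + 2×1 = 9; c[3] = 2×3 + 2×2 = 10; c[4] = 2×3 = 6. Result coefficients: [1, 4, 9, 10, 6] → 1 + 4x + 9x^2 + 10x^3 + 6x^4

1 + 4x + 9x^2 + 10x^3 + 6x^4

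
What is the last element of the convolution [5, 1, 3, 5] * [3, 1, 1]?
Use y[k] = Σ_i a[i]·b[k-i] at k=5. y[5] = 5×1 = 5

5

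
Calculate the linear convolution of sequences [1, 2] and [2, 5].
y[0] = 1×2 = 2; y[1] = 1×5 + 2×2 = 9; y[2] = 2×5 = 10

[2, 9, 10]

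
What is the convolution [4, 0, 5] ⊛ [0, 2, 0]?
y[0] = 4×0 = 0; y[1] = 4×2 + 0×0 = 8; y[2] = 4×0 + 0×2 + 5×0 = 0; y[3] = 0×0 + 5×2 = 10; y[4] = 5×0 = 0

[0, 8, 0, 10, 0]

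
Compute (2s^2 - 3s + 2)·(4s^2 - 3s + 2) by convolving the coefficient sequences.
Ascending coefficients: a = [2, -3, 2], b = [2, -3, 4]. c[0] = 2×2 = 4; c[1] = 2×-3 + -3×2 = -12; c[2] = 2×4 + -3×-3 + 2×2 = 21; c[3] = -3×4 + 2×-3 = -18; c[4] = 2×4 = 8. Result coefficients: [4, -12, 21, -18, 8] → 8s^4 - 18s^3 + 21s^2 - 12s + 4

8s^4 - 18s^3 + 21s^2 - 12s + 4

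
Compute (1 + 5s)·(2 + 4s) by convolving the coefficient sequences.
Ascending coefficients: a = [1, 5], b = [2, 4]. c[0] = 1×2 = 2; c[1] = 1×4 + 5×2 = 14; c[2] = 5×4 = 20. Result coefficients: [2, 14, 20] → 2 + 14s + 20s^2

2 + 14s + 20s^2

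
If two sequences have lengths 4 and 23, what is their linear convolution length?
Linear/full convolution length: m + n - 1 = 4 + 23 - 1 = 26

26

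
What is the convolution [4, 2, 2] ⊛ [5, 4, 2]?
y[0] = 4×5 = 20; y[1] = 4×4 + 2×5 = 26; y[2] = 4×2 + 2×4 + 2×5 = 26; y[3] = 2×2 + 2×4 = 12; y[4] = 2×2 = 4

[20, 26, 26, 12, 4]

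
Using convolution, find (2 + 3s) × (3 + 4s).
Ascending coefficients: a = [2, 3], b = [3, 4]. c[0] = 2×3 = 6; c[1] = 2×4 + 3×3 = 17; c[2] = 3×4 = 12. Result coefficients: [6, 17, 12] → 6 + 17s + 12s^2

6 + 17s + 12s^2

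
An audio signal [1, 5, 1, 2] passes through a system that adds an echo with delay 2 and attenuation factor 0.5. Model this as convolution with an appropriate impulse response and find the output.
Direct-path + delayed-attenuated-path model → impulse response h = [1, 0, 0.5] (1 at lag 0, 0.5 at lag 2). Output y[n] = x[n] + 0.5·x[n - 2] (with x[n] = 0 outside 0..3): y[0] = 1 + 0.5×0 = 1; y[1] = 5 + 0.5×0 = 5; y[2] = 1 + 0.5×1 = 1.5; y[3] = 2 + 0.5×5 = 4.5; y[4] = 0 + 0.5×1 = 0.5; y[5] = 0 + 0.5×2 = 1.0. So y = [1, 5, 1.5, 4.5, 0.5, 1.0]

[1, 5, 1.5, 4.5, 0.5, 1.0]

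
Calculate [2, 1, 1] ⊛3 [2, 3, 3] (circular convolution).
Use y[k] = Σ_j a[j]·b[(k-j) mod 3]. y[0] = 2×2 + 1×3 + 1×3 = 10; y[1] = 2×3 + 1×2 + 1×3 = 11; y[2] = 2×3 + 1×3 + 1×2 = 11. Result: [10, 11, 11]

[10, 11, 11]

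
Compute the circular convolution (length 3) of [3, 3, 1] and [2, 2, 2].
Use y[k] = Σ_j s[j]·t[(k-j) mod 3]. y[0] = 3×2 + 3×2 + 1×2 = 14; y[1] = 3×2 + 3×2 + 1×2 = 14; y[2] = 3×2 + 3×2 + 1×2 = 14. Result: [14, 14, 14]

[14, 14, 14]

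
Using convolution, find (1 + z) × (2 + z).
Ascending coefficients: a = [1, 1], b = [2, 1]. c[0] = 1×2 = 2; c[1] = 1×1 + 1×2 = 3; c[2] = 1×1 = 1. Result coefficients: [2, 3, 1] → 2 + 3z + z^2

2 + 3z + z^2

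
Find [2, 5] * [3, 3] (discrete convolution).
y[0] = 2×3 = 6; y[1] = 2×3 + 5×3 = 21; y[2] = 5×3 = 15

[6, 21, 15]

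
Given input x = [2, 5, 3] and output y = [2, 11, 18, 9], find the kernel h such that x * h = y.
Output length 4 = len(x) + len(h) - 1 ⇒ len(h) = 2. Solve h forward using h[k] = (y[k] - Σ_{i≥1} x[i]·h[k-i]) / x[0]: h[0] = y[0] / x[0] = 2 / 2 = 1; h[1] = (y[1] - 5×1) / x[0] = (11 - 5×1) / 2 = 3. So h = [1, 3]. Forward-check [2, 5, 3] * [1, 3]: y[0] = 2×1 = 2; y[1] = 2×3 + 5×1 = 11; y[2] = 5×3 + 3×1 = 18; y[3] = 3×3 = 9 → [2, 11, 18, 9] ✓

[1, 3]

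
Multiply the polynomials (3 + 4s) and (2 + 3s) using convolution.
Ascending coefficients: a = [3, 4], b = [2, 3]. c[0] = 3×2 = 6; c[1] = 3×3 + 4×2 = 17; c[2] = 4×3 = 12. Result coefficients: [6, 17, 12] → 6 + 17s + 12s^2

6 + 17s + 12s^2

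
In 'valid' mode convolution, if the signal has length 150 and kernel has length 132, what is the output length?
'Valid' mode counts only positions where the kernel fully overlaps the signal: m - n + 1 = 150 - 132 + 1 = 19

19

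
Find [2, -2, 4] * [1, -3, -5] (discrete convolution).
y[0] = 2×1 = 2; y[1] = 2×-3 + -2×1 = -8; y[2] = 2×-5 + -2×-3 + 4×1 = 0; y[3] = -2×-5 + 4×-3 = -2; y[4] = 4×-5 = -20

[2, -8, 0, -2, -20]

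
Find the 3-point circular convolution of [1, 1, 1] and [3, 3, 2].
Use y[k] = Σ_j s[j]·t[(k-j) mod 3]. y[0] = 1×3 + 1×2 + 1×3 = 8; y[1] = 1×3 + 1×3 + 1×2 = 8; y[2] = 1×2 + 1×3 + 1×3 = 8. Result: [8, 8, 8]

[8, 8, 8]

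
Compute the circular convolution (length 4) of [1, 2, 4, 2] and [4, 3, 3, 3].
Use y[k] = Σ_j x[j]·h[(k-j) mod 4]. y[0] = 1×4 + 2×3 + 4×3 + 2×3 = 28; y[1] = 1×3 + 2×4 + 4×3 + 2×3 = 29; y[2] = 1×3 + 2×3 + 4×4 + 2×3 = 31; y[3] = 1×3 + 2×3 + 4×3 + 2×4 = 29. Result: [28, 29, 31, 29]

[28, 29, 31, 29]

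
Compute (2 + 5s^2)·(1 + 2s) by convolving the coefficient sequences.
Ascending coefficients: a = [2, 0, 5], b = [1, 2]. c[0] = 2×1 = 2; c[1] = 2×2 + 0×1 = 4; c[2] = 0×2 + 5×1 = 5; c[3] = 5×2 = 10. Result coefficients: [2, 4, 5, 10] → 2 + 4s + 5s^2 + 10s^3

2 + 4s + 5s^2 + 10s^3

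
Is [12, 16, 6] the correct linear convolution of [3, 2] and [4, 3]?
Recompute linear convolution of [3, 2] and [4, 3]: y[0] = 3×4 = 12; y[1] = 3×3 + 2×4 = 17; y[2] = 2×3 = 6 → [12, 17, 6]. Compare to given [12, 16, 6]: they differ at index 1: given 16, correct 17, so answer: No

No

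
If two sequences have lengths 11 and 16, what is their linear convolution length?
Linear/full convolution length: m + n - 1 = 11 + 16 - 1 = 26

26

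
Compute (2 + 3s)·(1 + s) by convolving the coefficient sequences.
Ascending coefficients: a = [2, 3], b = [1, 1]. c[0] = 2×1 = 2; c[1] = 2×1 + 3×1 = 5; c[2] = 3×1 = 3. Result coefficients: [2, 5, 3] → 2 + 5s + 3s^2

2 + 5s + 3s^2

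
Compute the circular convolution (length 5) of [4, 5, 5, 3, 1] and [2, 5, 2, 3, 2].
Use y[k] = Σ_j x[j]·h[(k-j) mod 5]. y[0] = 4×2 + 5×2 + 5×3 + 3×2 + 1×5 = 44; y[1] = 4×5 + 5×2 + 5×2 + 3×3 + 1×2 = 51; y[2] = 4×2 + 5×5 + 5×2 + 3×2 + 1×3 = 52; y[3] = 4×3 + 5×2 + 5×5 + 3×2 + 1×2 = 55; y[4] = 4×2 + 5×3 + 5×2 + 3×5 + 1×2 = 50. Result: [44, 51, 52, 55, 50]

[44, 51, 52, 55, 50]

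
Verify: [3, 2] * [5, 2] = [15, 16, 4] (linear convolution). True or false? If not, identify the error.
Recompute linear convolution of [3, 2] and [5, 2]: y[0] = 3×5 = 15; y[1] = 3×2 + 2×5 = 16; y[2] = 2×2 = 4 → [15, 16, 4]. Given [15, 16, 4] matches, so answer: Yes

Yes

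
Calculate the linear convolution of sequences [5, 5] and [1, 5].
y[0] = 5×1 = 5; y[1] = 5×5 + 5×1 = 30; y[2] = 5×5 = 25

[5, 30, 25]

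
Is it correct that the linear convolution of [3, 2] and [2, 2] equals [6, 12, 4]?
Recompute linear convolution of [3, 2] and [2, 2]: y[0] = 3×2 = 6; y[1] = 3×2 + 2×2 = 10; y[2] = 2×2 = 4 → [6, 10, 4]. Compare to given [6, 12, 4]: they differ at index 1: given 12, correct 10, so answer: No

No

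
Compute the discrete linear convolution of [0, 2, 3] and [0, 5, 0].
y[0] = 0×0 = 0; y[1] = 0×5 + 2×0 = 0; y[2] = 0×0 + 2×5 + 3×0 = 10; y[3] = 2×0 + 3×5 = 15; y[4] = 3×0 = 0

[0, 0, 10, 15, 0]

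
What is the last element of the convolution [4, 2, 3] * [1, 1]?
Use y[k] = Σ_i a[i]·b[k-i] at k=3. y[3] = 3×1 = 3

3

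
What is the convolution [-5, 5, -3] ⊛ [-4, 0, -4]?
y[0] = -5×-4 = 20; y[1] = -5×0 + 5×-4 = -20; y[2] = -5×-4 + 5×0 + -3×-4 = 32; y[3] = 5×-4 + -3×0 = -20; y[4] = -3×-4 = 12

[20, -20, 32, -20, 12]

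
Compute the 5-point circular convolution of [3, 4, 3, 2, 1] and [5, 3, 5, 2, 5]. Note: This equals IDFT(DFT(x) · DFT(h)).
Either evaluate y[k] = Σ_j x[j]·h[(k-j) mod 5] directly, or use IDFT(DFT(x) · DFT(h)). y[0] = 3×5 + 4×5 + 3×2 + 2×5 + 1×3 = 54; y[1] = 3×3 + 4×5 + 3×5 + 2×2 + 1×5 = 53; y[2] = 3×5 + 4×3 + 3×5 + 2×5 + 1×2 = 54; y[3] = 3×2 + 4×5 + 3×3 + 2×5 + 1×5 = 50; y[4] = 3×5 + 4×2 + 3×5 + 2×3 + 1×5 = 49. Result: [54, 53, 54, 50, 49]

[54, 53, 54, 50, 49]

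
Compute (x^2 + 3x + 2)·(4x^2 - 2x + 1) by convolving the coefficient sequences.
Ascending coefficients: a = [2, 3, 1], b = [1, -2, 4]. c[0] = 2×1 = 2; c[1] = 2×-2 + 3×1 = -1; c[2] = 2×4 + 3×-2 + 1×1 = 3; c[3] = 3×4 + 1×-2 = 10; c[4] = 1×4 = 4. Result coefficients: [2, -1, 3, 10, 4] → 4x^4 + 10x^3 + 3x^2 - x + 2

4x^4 + 10x^3 + 3x^2 - x + 2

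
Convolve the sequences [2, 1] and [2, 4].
y[0] = 2×2 = 4; y[1] = 2×4 + 1×2 = 10; y[2] = 1×4 = 4

[4, 10, 4]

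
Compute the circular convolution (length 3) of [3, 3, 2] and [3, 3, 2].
Use y[k] = Σ_j x[j]·h[(k-j) mod 3]. y[0] = 3×3 + 3×2 + 2×3 = 21; y[1] = 3×3 + 3×3 + 2×2 = 22; y[2] = 3×2 + 3×3 + 2×3 = 21. Result: [21, 22, 21]

[21, 22, 21]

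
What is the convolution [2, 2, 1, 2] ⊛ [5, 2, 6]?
y[0] = 2×5 = 10; y[1] = 2×2 + 2×5 = 14; y[2] = 2×6 + 2×2 + 1×5 = 21; y[3] = 2×6 + 1×2 + 2×5 = 24; y[4] = 1×6 + 2×2 = 10; y[5] = 2×6 = 12

[10, 14, 21, 24, 10, 12]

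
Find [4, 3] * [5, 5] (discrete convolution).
y[0] = 4×5 = 20; y[1] = 4×5 + 3×5 = 35; y[2] = 3×5 = 15

[20, 35, 15]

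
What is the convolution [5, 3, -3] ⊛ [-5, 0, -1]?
y[0] = 5×-5 = -25; y[1] = 5×0 + 3×-5 = -15; y[2] = 5×-1 + 3×0 + -3×-5 = 10; y[3] = 3×-1 + -3×0 = -3; y[4] = -3×-1 = 3

[-25, -15, 10, -3, 3]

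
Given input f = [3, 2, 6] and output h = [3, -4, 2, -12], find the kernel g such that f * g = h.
Output length 4 = len(f) + len(g) - 1 ⇒ len(g) = 2. Solve g forward using g[k] = (h[k] - Σ_{i≥1} f[i]·g[k-i]) / f[0]: g[0] = h[0] / f[0] = 3 / 3 = 1; g[1] = (h[1] - 2×1) / f[0] = (-4 - 2×1) / 3 = -2. So g = [1, -2]. Forward-check [3, 2, 6] * [1, -2]: h[0] = 3×1 = 3; h[1] = 3×-2 + 2×1 = -4; h[2] = 2×-2 + 6×1 = 2; h[3] = 6×-2 = -12 → [3, -4, 2, -12] ✓

[1, -2]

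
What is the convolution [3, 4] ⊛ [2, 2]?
y[0] = 3×2 = 6; y[1] = 3×2 + 4×2 = 14; y[2] = 4×2 = 8

[6, 14, 8]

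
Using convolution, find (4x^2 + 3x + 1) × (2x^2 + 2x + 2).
Ascending coefficients: a = [1, 3, 4], b = [2, 2, 2]. c[0] = 1×2 = 2; c[1] = 1×2 + 3×2 = 8; c[2] = 1×2 + 3×2 + 4×2 = 16; c[3] = 3×2 + 4×2 = 14; c[4] = 4×2 = 8. Result coefficients: [2, 8, 16, 14, 8] → 8x^4 + 14x^3 + 16x^2 + 8x + 2

8x^4 + 14x^3 + 16x^2 + 8x + 2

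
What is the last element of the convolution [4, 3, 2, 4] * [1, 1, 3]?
Use y[k] = Σ_i a[i]·b[k-i] at k=5. y[5] = 4×3 = 12

12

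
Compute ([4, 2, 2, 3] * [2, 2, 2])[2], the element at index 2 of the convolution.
Use y[k] = Σ_i a[i]·b[k-i] at k=2. y[2] = 4×2 + 2×2 + 2×2 = 16

16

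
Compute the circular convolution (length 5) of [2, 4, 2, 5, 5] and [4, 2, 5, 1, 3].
Use y[k] = Σ_j u[j]·v[(k-j) mod 5]. y[0] = 2×4 + 4×3 + 2×1 + 5×5 + 5×2 = 57; y[1] = 2×2 + 4×4 + 2×3 + 5×1 + 5×5 = 56; y[2] = 2×5 + 4×2 + 2×4 + 5×3 + 5×1 = 46; y[3] = 2×1 + 4×5 + 2×2 + 5×4 + 5×3 = 61; y[4] = 2×3 + 4×1 + 2×5 + 5×2 + 5×4 = 50. Result: [57, 56, 46, 61, 50]

[57, 56, 46, 61, 50]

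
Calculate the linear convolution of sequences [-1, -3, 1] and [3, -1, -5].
y[0] = -1×3 = -3; y[1] = -1×-1 + -3×3 = -8; y[2] = -1×-5 + -3×-1 + 1×3 = 11; y[3] = -3×-5 + 1×-1 = 14; y[4] = 1×-5 = -5

[-3, -8, 11, 14, -5]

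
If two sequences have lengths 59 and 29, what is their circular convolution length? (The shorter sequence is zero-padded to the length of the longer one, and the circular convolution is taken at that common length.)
Circular convolution (zero-padding the shorter input) has length max(m, n) = max(59, 29) = 59

59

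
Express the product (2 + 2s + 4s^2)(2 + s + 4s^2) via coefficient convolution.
Ascending coefficients: a = [2, 2, 4], b = [2, 1, 4]. c[0] = 2×2 = 4; c[1] = 2×1 + 2×2 = 6; c[2] = 2×4 + 2×1 + 4×2 = 18; c[3] = 2×4 + 4×1 = 12; c[4] = 4×4 = 16. Result coefficients: [4, 6, 18, 12, 16] → 4 + 6s + 18s^2 + 12s^3 + 16s^4

4 + 6s + 18s^2 + 12s^3 + 16s^4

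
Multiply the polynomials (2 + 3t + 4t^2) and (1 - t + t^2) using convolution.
Ascending coefficients: a = [2, 3, 4], b = [1, -1, 1]. c[0] = 2×1 = 2; c[1] = 2×-1 + 3×1 = 1; c[2] = 2×1 + 3×-1 + 4×1 = 3; c[3] = 3×1 + 4×-1 = -1; c[4] = 4×1 = 4. Result coefficients: [2, 1, 3, -1, 4] → 2 + t + 3t^2 - t^3 + 4t^4

2 + t + 3t^2 - t^3 + 4t^4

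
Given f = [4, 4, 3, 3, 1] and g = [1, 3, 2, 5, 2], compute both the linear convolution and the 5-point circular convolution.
Linear: y_lin[0] = 4×1 = 4; y_lin[1] = 4×3 + 4×1 = 16; y_lin[2] = 4×2 + 4×3 + 3×1 = 23; y_lin[3] = 4×5 + 4×2 + 3×3 + 3×1 = 40; y_lin[4] = 4×2 + 4×5 + 3×2 + 3×3 + 1×1 = 44; y_lin[5] = 4×2 + 3×5 + 3×2 + 1×3 = 32; y_lin[6] = 3×2 + 3×5 + 1×2 = 23; y_lin[7] = 3×2 + 1×5 = 11; y_lin[8] = 1×2 = 2 → [4, 16, 23, 40, 44, 32, 23, 11, 2]. Circular (length 5): y[0] = 4×1 + 4×2 + 3×5 + 3×2 + 1×3 = 36; y[1] = 4×3 + 4×1 + 3×2 + 3×5 + 1×2 = 39; y[2] = 4×2 + 4×3 + 3×1 + 3×2 + 1×5 = 34; y[3] = 4×5 + 4×2 + 3×3 + 3×1 + 1×2 = 42; y[4] = 4×2 + 4×5 + 3×2 + 3×3 + 1×1 = 44 → [36, 39, 34, 42, 44]

Linear: [4, 16, 23, 40, 44, 32, 23, 11, 2], Circular: [36, 39, 34, 42, 44]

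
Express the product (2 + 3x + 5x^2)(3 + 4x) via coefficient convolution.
Ascending coefficients: a = [2, 3, 5], b = [3, 4]. c[0] = 2×3 = 6; c[1] = 2×4 + 3×3 = 17; c[2] = 3×4 + 5×3 = 27; c[3] = 5×4 = 20. Result coefficients: [6, 17, 27, 20] → 6 + 17x + 27x^2 + 20x^3

6 + 17x + 27x^2 + 20x^3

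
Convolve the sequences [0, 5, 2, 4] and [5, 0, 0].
y[0] = 0×5 = 0; y[1] = 0×0 + 5×5 = 25; y[2] = 0×0 + 5×0 + 2×5 = 10; y[3] = 5×0 + 2×0 + 4×5 = 20; y[4] = 2×0 + 4×0 = 0; y[5] = 4×0 = 0

[0, 25, 10, 20, 0, 0]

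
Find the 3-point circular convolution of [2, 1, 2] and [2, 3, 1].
Use y[k] = Σ_j u[j]·v[(k-j) mod 3]. y[0] = 2×2 + 1×1 + 2×3 = 11; y[1] = 2×3 + 1×2 + 2×1 = 10; y[2] = 2×1 + 1×3 + 2×2 = 9. Result: [11, 10, 9]

[11, 10, 9]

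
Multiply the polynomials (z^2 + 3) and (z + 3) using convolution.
Ascending coefficients: a = [3, 0, 1], b = [3, 1]. c[0] = 3×3 = 9; c[1] = 3×1 + 0×3 = 3; c[2] = 0×1 + 1×3 = 3; c[3] = 1×1 = 1. Result coefficients: [9, 3, 3, 1] → z^3 + 3z^2 + 3z + 9

z^3 + 3z^2 + 3z + 9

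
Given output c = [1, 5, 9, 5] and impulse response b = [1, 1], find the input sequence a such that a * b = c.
Deconvolve c=[1, 5, 9, 5] by b=[1, 1]. Since b[0]=1, solve forward: a[0] = c[0] / 1 = 1; a[1] = (c[1] - 1×1) / 1 = 4; a[2] = (c[2] - 4×1) / 1 = 5. So a = [1, 4, 5]. Check by forward convolution: c[0] = 1×1 = 1; c[1] = 1×1 + 4×1 = 5; c[2] = 4×1 + 5×1 = 9; c[3] = 5×1 = 5

[1, 4, 5]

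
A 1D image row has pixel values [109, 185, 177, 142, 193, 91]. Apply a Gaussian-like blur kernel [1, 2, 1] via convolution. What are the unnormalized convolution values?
Convolve image row [109, 185, 177, 142, 193, 91] with kernel [1, 2, 1]: y[0] = 109×1 = 109; y[1] = 109×2 + 185×1 = 403; y[2] = 109×1 + 185×2 + 177×1 = 656; y[3] = 185×1 + 177×2 + 142×1 = 681; y[4] = 177×1 + 142×2 + 193×1 = 654; y[5] = 142×1 + 193×2 + 91×1 = 619; y[6] = 193×1 + 91×2 = 375; y[7] = 91×1 = 91 → [109, 403, 656, 681, 654, 619, 375, 91]. Normalization factor = sum(kernel) = 4.

[109, 403, 656, 681, 654, 619, 375, 91]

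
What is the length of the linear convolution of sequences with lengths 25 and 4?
Linear/full convolution length: m + n - 1 = 25 + 4 - 1 = 28

28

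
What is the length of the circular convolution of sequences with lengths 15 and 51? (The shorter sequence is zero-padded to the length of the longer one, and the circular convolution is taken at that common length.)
Circular convolution (zero-padding the shorter input) has length max(m, n) = max(15, 51) = 51

51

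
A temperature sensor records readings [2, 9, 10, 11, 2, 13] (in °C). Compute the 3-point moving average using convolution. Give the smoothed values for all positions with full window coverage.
3-point moving average kernel = [1, 1, 1]. Apply in 'valid' mode (full window coverage): avg[0] = (2 + 9 + 10) / 3 = 7.0; avg[1] = (9 + 10 + 11) / 3 = 10.0; avg[2] = (10 + 11 + 2) / 3 = 7.67; avg[3] = (11 + 2 + 13) / 3 = 8.67. Smoothed values: [7.0, 10.0, 7.67, 8.67]

[7.0, 10.0, 7.67, 8.67]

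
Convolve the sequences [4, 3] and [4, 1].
y[0] = 4×4 = 16; y[1] = 4×1 + 3×4 = 16; y[2] = 3×1 = 3

[16, 16, 3]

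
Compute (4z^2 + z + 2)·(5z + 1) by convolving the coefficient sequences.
Ascending coefficients: a = [2, 1, 4], b = [1, 5]. c[0] = 2×1 = 2; c[1] = 2×5 + 1×1 = 11; c[2] = 1×5 + 4×1 = 9; c[3] = 4×5 = 20. Result coefficients: [2, 11, 9, 20] → 20z^3 + 9z^2 + 11z + 2

20z^3 + 9z^2 + 11z + 2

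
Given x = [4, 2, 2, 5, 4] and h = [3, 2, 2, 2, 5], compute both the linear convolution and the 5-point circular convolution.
Linear: y_lin[0] = 4×3 = 12; y_lin[1] = 4×2 + 2×3 = 14; y_lin[2] = 4×2 + 2×2 + 2×3 = 18; y_lin[3] = 4×2 + 2×2 + 2×2 + 5×3 = 31; y_lin[4] = 4×5 + 2×2 + 2×2 + 5×2 + 4×3 = 50; y_lin[5] = 2×5 + 2×2 + 5×2 + 4×2 = 32; y_lin[6] = 2×5 + 5×2 + 4×2 = 28; y_lin[7] = 5×5 + 4×2 = 33; y_lin[8] = 4×5 = 20 → [12, 14, 18, 31, 50, 32, 28, 33, 20]. Circular (length 5): y[0] = 4×3 + 2×5 + 2×2 + 5×2 + 4×2 = 44; y[1] = 4×2 + 2×3 + 2×5 + 5×2 + 4×2 = 42; y[2] = 4×2 + 2×2 + 2×3 + 5×5 + 4×2 = 51; y[3] = 4×2 + 2×2 + 2×2 + 5×3 + 4×5 = 51; y[4] = 4×5 + 2×2 + 2×2 + 5×2 + 4×3 = 50 → [44, 42, 51, 51, 50]

Linear: [12, 14, 18, 31, 50, 32, 28, 33, 20], Circular: [44, 42, 51, 51, 50]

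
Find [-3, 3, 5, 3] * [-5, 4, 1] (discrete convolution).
y[0] = -3×-5 = 15; y[1] = -3×4 + 3×-5 = -27; y[2] = -3×1 + 3×4 + 5×-5 = -16; y[3] = 3×1 + 5×4 + 3×-5 = 8; y[4] = 5×1 + 3×4 = 17; y[5] = 3×1 = 3

[15, -27, -16, 8, 17, 3]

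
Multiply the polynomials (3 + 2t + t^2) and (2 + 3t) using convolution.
Ascending coefficients: a = [3, 2, 1], b = [2, 3]. c[0] = 3×2 = 6; c[1] = 3×3 + 2×2 = 13; c[2] = 2×3 + 1×2 = 8; c[3] = 1×3 = 3. Result coefficients: [6, 13, 8, 3] → 6 + 13t + 8t^2 + 3t^3

6 + 13t + 8t^2 + 3t^3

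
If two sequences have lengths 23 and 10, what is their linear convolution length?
Linear/full convolution length: m + n - 1 = 23 + 10 - 1 = 32

32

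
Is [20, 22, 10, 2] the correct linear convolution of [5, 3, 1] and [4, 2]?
Recompute linear convolution of [5, 3, 1] and [4, 2]: y[0] = 5×4 = 20; y[1] = 5×2 + 3×4 = 22; y[2] = 3×2 + 1×4 = 10; y[3] = 1×2 = 2 → [20, 22, 10, 2]. Given [20, 22, 10, 2] matches, so answer: Yes

Yes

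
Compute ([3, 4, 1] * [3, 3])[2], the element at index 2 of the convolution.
Use y[k] = Σ_i a[i]·b[k-i] at k=2. y[2] = 4×3 + 1×3 = 15

15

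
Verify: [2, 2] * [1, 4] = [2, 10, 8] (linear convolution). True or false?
Recompute linear convolution of [2, 2] and [1, 4]: y[0] = 2×1 = 2; y[1] = 2×4 + 2×1 = 10; y[2] = 2×4 = 8 → [2, 10, 8]. Given [2, 10, 8] matches, so answer: Yes

Yes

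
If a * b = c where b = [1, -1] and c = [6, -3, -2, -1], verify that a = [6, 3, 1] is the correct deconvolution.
Forward-compute [6, 3, 1] * [1, -1]: c[0] = 6×1 = 6; c[1] = 6×-1 + 3×1 = -3; c[2] = 3×-1 + 1×1 = -2; c[3] = 1×-1 = -1 → [6, -3, -2, -1]. Matches given c = [6, -3, -2, -1], so verified.

Verified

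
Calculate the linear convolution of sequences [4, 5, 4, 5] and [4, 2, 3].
y[0] = 4×4 = 16; y[1] = 4×2 + 5×4 = 28; y[2] = 4×3 + 5×2 + 4×4 = 38; y[3] = 5×3 + 4×2 + 5×4 = 43; y[4] = 4×3 + 5×2 = 22; y[5] = 5×3 = 15

[16, 28, 38, 43, 22, 15]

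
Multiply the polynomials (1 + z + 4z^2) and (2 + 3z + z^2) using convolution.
Ascending coefficients: a = [1, 1, 4], b = [2, 3, 1]. c[0] = 1×2 = 2; c[1] = 1×3 + 1×2 = 5; c[2] = 1×1 + 1×3 + 4×2 = 12; c[3] = 1×1 + 4×3 = 13; c[4] = 4×1 = 4. Result coefficients: [2, 5, 12, 13, 4] → 2 + 5z + 12z^2 + 13z^3 + 4z^4

2 + 5z + 12z^2 + 13z^3 + 4z^4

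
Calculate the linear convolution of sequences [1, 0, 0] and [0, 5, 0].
y[0] = 1×0 = 0; y[1] = 1×5 + 0×0 = 5; y[2] = 1×0 + 0×5 + 0×0 = 0; y[3] = 0×0 + 0×5 = 0; y[4] = 0×0 = 0

[0, 5, 0, 0, 0]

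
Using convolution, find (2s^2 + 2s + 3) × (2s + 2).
Ascending coefficients: a = [3, 2, 2], b = [2, 2]. c[0] = 3×2 = 6; c[1] = 3×2 + 2×2 = 10; c[2] = 2×2 + 2×2 = 8; c[3] = 2×2 = 4. Result coefficients: [6, 10, 8, 4] → 4s^3 + 8s^2 + 10s + 6

4s^3 + 8s^2 + 10s + 6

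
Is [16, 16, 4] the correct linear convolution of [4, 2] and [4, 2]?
Recompute linear convolution of [4, 2] and [4, 2]: y[0] = 4×4 = 16; y[1] = 4×2 + 2×4 = 16; y[2] = 2×2 = 4 → [16, 16, 4]. Given [16, 16, 4] matches, so answer: Yes

Yes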